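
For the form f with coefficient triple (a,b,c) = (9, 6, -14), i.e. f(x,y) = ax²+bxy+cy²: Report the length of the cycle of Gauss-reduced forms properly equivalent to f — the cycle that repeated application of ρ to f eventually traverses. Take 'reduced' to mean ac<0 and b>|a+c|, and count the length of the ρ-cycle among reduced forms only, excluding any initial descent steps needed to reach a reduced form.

D = 540, ⌊√D⌋ = 23
river: ρ → (-14,22,1)
river: ρ → (1,22,-14)
river: ρ → (-14,6,9)
river: ρ → (9,12,-11)
river: ρ → (-11,10,10)
river: ρ → (10,10,-11)
river: ρ → (-11,12,9)
river: ρ → (9,6,-14)
ρ-cycle length = 8 (tail of 0 descent steps not counted)

8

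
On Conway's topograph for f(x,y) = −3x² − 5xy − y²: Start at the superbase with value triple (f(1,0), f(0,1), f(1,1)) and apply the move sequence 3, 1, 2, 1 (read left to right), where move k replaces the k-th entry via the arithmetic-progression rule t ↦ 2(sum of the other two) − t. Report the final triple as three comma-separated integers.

start (-3,-1,-9) = (f(1,0),f(0,1),f(1,1))
replace slot 3: 2·((-3)+(-1)) − (-9) = 1 → (-3,-1,1)
replace slot 1: 2·((-1)+1) − (-3) = 3 → (3,-1,1)
replace slot 2: 2·(3+1) − (-1) = 9 → (3,9,1)
replace slot 1: 2·(9+1) − 3 = 17 → (17,9,1)

17,9,1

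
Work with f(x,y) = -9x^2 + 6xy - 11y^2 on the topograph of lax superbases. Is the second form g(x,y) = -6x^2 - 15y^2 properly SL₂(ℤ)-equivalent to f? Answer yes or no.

D₁ = -360, D₂ = -360
f is negative-definite; reduce −f:
−f: reduced (well bottom): (9,-6,11) with a≤c, −a<b≤a
flip sign back: reduced form of f is (-9,6,-11)
g is negative-definite; reduce −g:
−g: reduced (well bottom): (6,0,15) with a≤c, −a<b≤a
flip sign back: reduced form of g is (-6,0,-15)
reduced forms (-9, 6, -11) vs (-6, 0, -15) ⇒ inequivalent

no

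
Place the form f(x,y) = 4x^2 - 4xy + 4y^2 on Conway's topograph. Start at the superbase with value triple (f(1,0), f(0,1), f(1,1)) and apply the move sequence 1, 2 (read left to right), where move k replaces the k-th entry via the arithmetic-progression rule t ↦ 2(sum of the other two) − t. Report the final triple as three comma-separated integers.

start (4,4,4) = (f(1,0),f(0,1),f(1,1))
replace slot 1: 2·(4+4) − 4 = 12 → (12,4,4)
replace slot 2: 2·(12+4) − 4 = 28 → (12,28,4)

12,28,4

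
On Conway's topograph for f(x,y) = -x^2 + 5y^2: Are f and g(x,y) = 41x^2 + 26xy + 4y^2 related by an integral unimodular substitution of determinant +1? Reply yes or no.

D₁ = 20, D₂ = 20
river cycle of f (length 2): (-1, 4, 1), (1, 4, -1)
river cycle of g (length 2): (-1, 4, 1), (1, 4, -1)
cycles coincide ⇒ equivalent

yes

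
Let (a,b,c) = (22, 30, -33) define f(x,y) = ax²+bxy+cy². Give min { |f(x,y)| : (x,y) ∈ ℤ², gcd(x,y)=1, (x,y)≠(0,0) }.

river: ρ → (-33,36,19)
river: ρ → (19,40,-29)
river: ρ → (-29,18,30)
river: ρ → (30,42,-17)
river: ρ → (-17,60,3)
river: ρ → (3,60,-17)
river: ρ → (-17,42,30)
river: ρ → (30,18,-29)
river: ρ → (-29,40,19)
river: ρ → (19,36,-33)
river: ρ → (-33,30,22)
river: ρ → (22,58,-5)
river: ρ → (-5,52,55)
river: ρ → (55,58,-2)
river: ρ → (-2,58,55)
river: ρ → (55,52,-5)
river: ρ → (-5,58,22)
river: ρ → (22,30,-33)
closes: descent 0, river 18
min |a| on river = 2

2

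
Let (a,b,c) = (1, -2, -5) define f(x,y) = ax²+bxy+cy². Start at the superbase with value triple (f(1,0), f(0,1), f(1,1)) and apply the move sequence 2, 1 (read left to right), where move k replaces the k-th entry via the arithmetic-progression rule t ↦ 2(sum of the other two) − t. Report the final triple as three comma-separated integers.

start (1,-5,-6) = (f(1,0),f(0,1),f(1,1))
replace slot 2: 2·(1+(-6)) − (-5) = -5 → (1,-5,-6)
replace slot 1: 2·((-5)+(-6)) − 1 = -23 → (-23,-5,-6)

-23,-5,-6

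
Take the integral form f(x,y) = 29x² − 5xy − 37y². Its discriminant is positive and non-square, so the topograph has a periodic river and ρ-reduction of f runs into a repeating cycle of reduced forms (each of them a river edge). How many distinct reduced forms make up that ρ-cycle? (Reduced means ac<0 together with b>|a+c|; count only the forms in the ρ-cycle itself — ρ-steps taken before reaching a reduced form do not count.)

D = 4317, ⌊√D⌋ = 65
descent: ρ → (-37,5,29)
descent: ρ → (29,53,-13)  [lands on river]
river: ρ → (-13,51,33)
river: ρ → (33,15,-31)
river: ρ → (-31,47,17)
river: ρ → (17,55,-19)
river: ρ → (-19,59,11)
river: ρ → (11,51,-39)
river: ρ → (-39,27,23)
river: ρ → (23,65,-1)
river: ρ → (-1,65,23)
river: ρ → (23,27,-39)
river: ρ → (-39,51,11)
river: ρ → (11,59,-19)
river: ρ → (-19,55,17)
river: ρ → (17,47,-31)
river: ρ → (-31,15,33)
river: ρ → (33,51,-13)
river: ρ → (-13,53,29)
river: ρ → (29,63,-3)
river: ρ → (-3,63,29)
ρ-cycle length = 20 (tail of 2 descent steps not counted)

20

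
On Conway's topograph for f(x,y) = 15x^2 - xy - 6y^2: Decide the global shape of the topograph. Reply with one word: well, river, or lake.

D = b²−4ac = (-1)² − 4·15·(-6) = 361
D = 19² is a perfect square ⇒ form factors over ℤ ⇒ lakes

lake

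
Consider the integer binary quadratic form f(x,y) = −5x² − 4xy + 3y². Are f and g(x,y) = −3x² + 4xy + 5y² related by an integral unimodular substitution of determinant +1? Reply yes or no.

D₁ = 76, D₂ = 76
river cycle of f (length 6): (3, 4, -5), (-5, 6, 2), (2, 6, -5), (-5, 4, 3), (3, 8, -1), (-1, 8, 3)
river cycle of g (length 6): (5, 6, -2), (-2, 6, 5), (5, 4, -3), (-3, 8, 1), (1, 8, -3), (-3, 4, 5)
cycles differ ⇒ inequivalent

no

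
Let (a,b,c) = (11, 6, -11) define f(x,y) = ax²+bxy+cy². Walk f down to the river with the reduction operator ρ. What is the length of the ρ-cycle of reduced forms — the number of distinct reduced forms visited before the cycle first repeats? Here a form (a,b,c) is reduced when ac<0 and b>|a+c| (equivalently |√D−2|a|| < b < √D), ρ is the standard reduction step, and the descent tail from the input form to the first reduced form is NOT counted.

D = 520, ⌊√D⌋ = 22
river: ρ → (-11,16,6)
river: ρ → (6,20,-5)
river: ρ → (-5,20,6)
river: ρ → (6,16,-11)
river: ρ → (-11,6,11)
river: ρ → (11,16,-6)
river: ρ → (-6,20,5)
river: ρ → (5,20,-6)
river: ρ → (-6,16,11)
river: ρ → (11,6,-11)
ρ-cycle length = 10 (tail of 0 descent steps not counted)

10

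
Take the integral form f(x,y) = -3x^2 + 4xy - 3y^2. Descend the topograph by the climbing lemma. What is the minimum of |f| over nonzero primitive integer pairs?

translate: b→2 (≡-4 mod 6), so (3,-4,3)→(3,2,2)
flip: (3,2,2)→(2,-2,3)
translate: b→2 (≡-2 mod 4), so (2,-2,3)→(2,2,3)
reduced (well bottom): (2,2,3) with a≤c, −a<b≤a
well minimum |f| = |-2| = 2 (negative-definite)

2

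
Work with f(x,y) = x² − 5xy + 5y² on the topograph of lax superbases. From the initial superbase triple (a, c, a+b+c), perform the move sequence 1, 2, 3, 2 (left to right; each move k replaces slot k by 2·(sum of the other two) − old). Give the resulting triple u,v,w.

start (1,5,1) = (f(1,0),f(0,1),f(1,1))
replace slot 1: 2·(5+1) − 1 = 11 → (11,5,1)
replace slot 2: 2·(11+1) − 5 = 19 → (11,19,1)
replace slot 3: 2·(11+19) − 1 = 59 → (11,19,59)
replace slot 2: 2·(11+59) − 19 = 121 → (11,121,59)

11,121,59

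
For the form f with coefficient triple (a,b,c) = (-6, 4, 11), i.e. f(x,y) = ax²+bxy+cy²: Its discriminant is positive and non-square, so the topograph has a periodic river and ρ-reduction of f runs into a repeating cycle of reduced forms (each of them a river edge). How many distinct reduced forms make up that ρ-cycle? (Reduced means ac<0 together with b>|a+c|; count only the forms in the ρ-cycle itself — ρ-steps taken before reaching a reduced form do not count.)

D = 280, ⌊√D⌋ = 16
descent: ρ → (11,-4,-6)
descent: ρ → (-6,16,1)  [lands on river]
river: ρ → (1,16,-6)
river: ρ → (-6,8,9)
river: ρ → (9,10,-5)
river: ρ → (-5,10,9)
river: ρ → (9,8,-6)
ρ-cycle length = 6 (tail of 2 descent steps not counted)

6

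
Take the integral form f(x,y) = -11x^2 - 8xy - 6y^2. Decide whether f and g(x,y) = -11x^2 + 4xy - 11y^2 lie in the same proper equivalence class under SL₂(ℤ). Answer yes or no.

D₁ = -200, D₂ = -468
discriminants differ ⇒ not SL₂(ℤ)-equivalent

no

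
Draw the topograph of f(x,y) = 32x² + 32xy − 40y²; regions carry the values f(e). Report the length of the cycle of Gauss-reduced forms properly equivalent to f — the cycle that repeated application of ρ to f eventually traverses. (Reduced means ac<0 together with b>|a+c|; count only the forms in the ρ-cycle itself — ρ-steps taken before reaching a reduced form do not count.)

D = 6144, ⌊√D⌋ = 78
river: ρ → (-40,48,24)
river: ρ → (24,48,-40)
river: ρ → (-40,32,32)
river: ρ → (32,32,-40)
ρ-cycle length = 4 (tail of 0 descent steps not counted)

4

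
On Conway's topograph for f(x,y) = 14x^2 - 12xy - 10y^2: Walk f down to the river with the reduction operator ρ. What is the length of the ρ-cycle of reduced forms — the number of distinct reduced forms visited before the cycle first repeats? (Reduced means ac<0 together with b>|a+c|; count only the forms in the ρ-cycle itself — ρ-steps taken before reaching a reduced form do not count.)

D = 704, ⌊√D⌋ = 26
descent: ρ → (-10,12,14)  [lands on river]
river: ρ → (14,16,-8)
river: ρ → (-8,16,14)
river: ρ → (14,12,-10)
river: ρ → (-10,8,16)
river: ρ → (16,24,-2)
river: ρ → (-2,24,16)
river: ρ → (16,8,-10)
ρ-cycle length = 8 (tail of 1 descent step not counted)

8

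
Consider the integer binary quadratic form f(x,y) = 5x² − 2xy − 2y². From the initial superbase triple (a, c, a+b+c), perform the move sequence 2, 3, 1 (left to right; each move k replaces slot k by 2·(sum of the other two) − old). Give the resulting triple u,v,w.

start (5,-2,1) = (f(1,0),f(0,1),f(1,1))
replace slot 2: 2·(5+1) − (-2) = 14 → (5,14,1)
replace slot 3: 2·(5+14) − 1 = 37 → (5,14,37)
replace slot 1: 2·(14+37) − 5 = 97 → (97,14,37)

97,14,37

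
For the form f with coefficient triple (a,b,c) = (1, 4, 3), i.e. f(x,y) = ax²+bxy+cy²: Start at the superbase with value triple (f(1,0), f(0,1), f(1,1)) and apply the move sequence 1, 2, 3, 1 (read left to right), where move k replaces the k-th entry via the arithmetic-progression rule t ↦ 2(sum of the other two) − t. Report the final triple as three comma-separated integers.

start (1,3,8) = (f(1,0),f(0,1),f(1,1))
replace slot 1: 2·(3+8) − 1 = 21 → (21,3,8)
replace slot 2: 2·(21+8) − 3 = 55 → (21,55,8)
replace slot 3: 2·(21+55) − 8 = 144 → (21,55,144)
replace slot 1: 2·(55+144) − 21 = 377 → (377,55,144)

377,55,144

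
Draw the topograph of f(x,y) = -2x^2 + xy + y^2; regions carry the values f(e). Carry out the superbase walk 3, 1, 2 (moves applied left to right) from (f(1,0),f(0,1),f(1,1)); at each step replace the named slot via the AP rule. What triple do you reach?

start (-2,1,0) = (f(1,0),f(0,1),f(1,1))
replace slot 3: 2·((-2)+1) − 0 = -2 → (-2,1,-2)
replace slot 1: 2·(1+(-2)) − (-2) = 0 → (0,1,-2)
replace slot 2: 2·(0+(-2)) − 1 = -5 → (0,-5,-2)

0,-5,-2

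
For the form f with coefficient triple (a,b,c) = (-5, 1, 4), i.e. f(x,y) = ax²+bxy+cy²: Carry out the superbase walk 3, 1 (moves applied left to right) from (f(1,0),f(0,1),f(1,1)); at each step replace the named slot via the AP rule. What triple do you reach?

start (-5,4,0) = (f(1,0),f(0,1),f(1,1))
replace slot 3: 2·((-5)+4) − 0 = -2 → (-5,4,-2)
replace slot 1: 2·(4+(-2)) − (-5) = 9 → (9,4,-2)

9,4,-2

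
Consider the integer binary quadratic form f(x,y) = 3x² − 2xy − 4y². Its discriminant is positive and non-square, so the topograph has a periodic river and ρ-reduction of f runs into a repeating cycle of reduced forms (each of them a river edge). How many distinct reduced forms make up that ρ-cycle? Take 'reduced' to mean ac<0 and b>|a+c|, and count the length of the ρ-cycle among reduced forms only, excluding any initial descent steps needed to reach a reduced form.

D = 52, ⌊√D⌋ = 7
descent: ρ → (-4,2,3)  [lands on river]
river: ρ → (3,4,-3)
river: ρ → (-3,2,4)
river: ρ → (4,6,-1)
river: ρ → (-1,6,4)
river: ρ → (4,2,-3)
river: ρ → (-3,4,3)
river: ρ → (3,2,-4)
river: ρ → (-4,6,1)
river: ρ → (1,6,-4)
ρ-cycle length = 10 (tail of 1 descent step not counted)

10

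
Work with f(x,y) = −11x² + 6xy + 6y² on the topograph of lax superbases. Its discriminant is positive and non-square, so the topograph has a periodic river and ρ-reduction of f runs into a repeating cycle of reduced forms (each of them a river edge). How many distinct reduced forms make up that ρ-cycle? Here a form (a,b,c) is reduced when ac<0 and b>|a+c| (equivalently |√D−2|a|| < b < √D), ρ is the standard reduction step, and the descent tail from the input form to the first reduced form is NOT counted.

D = 300, ⌊√D⌋ = 17
river: ρ → (6,6,-11)
river: ρ → (-11,16,1)
river: ρ → (1,16,-11)
river: ρ → (-11,6,6)
ρ-cycle length = 4 (tail of 0 descent steps not counted)

4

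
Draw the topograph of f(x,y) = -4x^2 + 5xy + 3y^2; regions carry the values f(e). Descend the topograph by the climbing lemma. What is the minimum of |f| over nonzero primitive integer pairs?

river: ρ → (3,7,-2)
river: ρ → (-2,5,6)
river: ρ → (6,7,-1)
river: ρ → (-1,7,6)
river: ρ → (6,5,-2)
river: ρ → (-2,7,3)
river: ρ → (3,5,-4)
river: ρ → (-4,3,4)
river: ρ → (4,5,-3)
river: ρ → (-3,7,2)
river: ρ → (2,5,-6)
river: ρ → (-6,7,1)
river: ρ → (1,7,-6)
river: ρ → (-6,5,2)
river: ρ → (2,7,-3)
river: ρ → (-3,5,4)
river: ρ → (4,3,-4)
river: ρ → (-4,5,3)
closes: descent 0, river 18
min |a| on river = 1

1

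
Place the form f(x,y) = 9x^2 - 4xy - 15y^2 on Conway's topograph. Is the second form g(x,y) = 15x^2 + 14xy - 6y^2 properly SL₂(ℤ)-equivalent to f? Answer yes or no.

D₁ = 556, D₂ = 556
river cycle of f (length 18): (9, 14, -10), (-10, 6, 13), (13, 20, -3), (-3, 22, 6), (6, 14, -15), (-15, 16, 5), (5, 14, -18), (-18, 22, 1), (1, 22, -18), (-18, 14, 5), … (8 more)
river cycle of g (length 18): (-6, 22, 3), (3, 20, -13), (-13, 6, 10), (10, 14, -9), (-9, 22, 2), (2, 22, -9), (-9, 14, 10), (10, 6, -13), (-13, 20, 3), (3, 22, -6), … (8 more)
cycles differ ⇒ inequivalent

no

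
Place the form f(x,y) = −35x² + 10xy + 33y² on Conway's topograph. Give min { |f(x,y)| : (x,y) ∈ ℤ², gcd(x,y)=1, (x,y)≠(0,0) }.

river: ρ → (33,56,-12)
river: ρ → (-12,64,13)
river: ρ → (13,66,-7)
river: ρ → (-7,60,40)
river: ρ → (40,20,-27)
river: ρ → (-27,34,33)
river: ρ → (33,32,-28)
river: ρ → (-28,24,37)
river: ρ → (37,50,-15)
river: ρ → (-15,40,52)
river: ρ → (52,64,-3)
river: ρ → (-3,68,8)
river: ρ → (8,60,-35)
river: ρ → (-35,10,33)
closes: descent 0, river 14
min |a| on river = 3

3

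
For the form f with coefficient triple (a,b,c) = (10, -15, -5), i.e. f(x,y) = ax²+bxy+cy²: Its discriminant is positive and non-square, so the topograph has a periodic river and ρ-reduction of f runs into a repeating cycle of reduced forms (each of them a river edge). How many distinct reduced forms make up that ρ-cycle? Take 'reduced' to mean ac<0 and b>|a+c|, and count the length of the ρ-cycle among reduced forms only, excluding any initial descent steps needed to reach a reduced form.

D = 425, ⌊√D⌋ = 20
descent: ρ → (-5,15,10)  [lands on river]
river: ρ → (10,5,-10)
river: ρ → (-10,15,5)
river: ρ → (5,15,-10)
river: ρ → (-10,5,10)
river: ρ → (10,15,-5)
ρ-cycle length = 6 (tail of 1 descent step not counted)

6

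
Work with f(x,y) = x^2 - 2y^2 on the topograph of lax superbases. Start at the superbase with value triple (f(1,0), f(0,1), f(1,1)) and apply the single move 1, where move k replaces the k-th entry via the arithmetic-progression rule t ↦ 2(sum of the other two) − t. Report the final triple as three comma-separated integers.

start (1,-2,-1) = (f(1,0),f(0,1),f(1,1))
replace slot 1: 2·((-2)+(-1)) − 1 = -7 → (-7,-2,-1)

-7,-2,-1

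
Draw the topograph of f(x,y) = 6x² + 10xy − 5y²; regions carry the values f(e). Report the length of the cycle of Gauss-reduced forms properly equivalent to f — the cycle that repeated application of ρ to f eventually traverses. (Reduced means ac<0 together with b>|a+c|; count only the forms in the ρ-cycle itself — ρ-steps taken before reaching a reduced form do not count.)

D = 220, ⌊√D⌋ = 14
river: ρ → (-5,10,6)
river: ρ → (6,14,-1)
river: ρ → (-1,14,6)
river: ρ → (6,10,-5)
ρ-cycle length = 4 (tail of 0 descent steps not counted)

4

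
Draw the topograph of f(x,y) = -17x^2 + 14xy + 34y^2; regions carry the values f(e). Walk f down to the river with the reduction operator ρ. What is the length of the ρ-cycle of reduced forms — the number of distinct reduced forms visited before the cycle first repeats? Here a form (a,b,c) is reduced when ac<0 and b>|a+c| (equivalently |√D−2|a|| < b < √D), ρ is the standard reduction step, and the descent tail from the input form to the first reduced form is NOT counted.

D = 2508, ⌊√D⌋ = 50
descent: ρ → (34,-14,-17)
descent: ρ → (-17,48,3)  [lands on river]
river: ρ → (3,48,-17)
river: ρ → (-17,20,31)
river: ρ → (31,42,-6)
river: ρ → (-6,42,31)
river: ρ → (31,20,-17)
ρ-cycle length = 6 (tail of 2 descent steps not counted)

6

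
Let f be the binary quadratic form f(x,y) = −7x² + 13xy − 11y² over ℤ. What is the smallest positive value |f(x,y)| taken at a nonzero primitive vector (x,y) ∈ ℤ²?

translate: b→1 (≡-13 mod 14), so (7,-13,11)→(7,1,5)
flip: (7,1,5)→(5,-1,7)
reduced (well bottom): (5,-1,7) with a≤c, −a<b≤a
well minimum |f| = |-5| = 5 (negative-definite)

5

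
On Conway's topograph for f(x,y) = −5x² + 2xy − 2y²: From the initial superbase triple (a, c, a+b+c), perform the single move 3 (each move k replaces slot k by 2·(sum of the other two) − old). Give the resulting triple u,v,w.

start (-5,-2,-5) = (f(1,0),f(0,1),f(1,1))
replace slot 3: 2·((-5)+(-2)) − (-5) = -9 → (-5,-2,-9)

-5,-2,-9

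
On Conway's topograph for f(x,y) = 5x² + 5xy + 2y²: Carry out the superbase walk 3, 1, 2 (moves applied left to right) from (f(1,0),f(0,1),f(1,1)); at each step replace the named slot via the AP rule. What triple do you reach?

start (5,2,12) = (f(1,0),f(0,1),f(1,1))
replace slot 3: 2·(5+2) − 12 = 2 → (5,2,2)
replace slot 1: 2·(2+2) − 5 = 3 → (3,2,2)
replace slot 2: 2·(3+2) − 2 = 8 → (3,8,2)

3,8,2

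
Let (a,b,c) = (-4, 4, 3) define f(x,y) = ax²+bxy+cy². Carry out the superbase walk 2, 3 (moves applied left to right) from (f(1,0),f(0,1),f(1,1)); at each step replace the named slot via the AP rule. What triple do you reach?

start (-4,3,3) = (f(1,0),f(0,1),f(1,1))
replace slot 2: 2·((-4)+3) − 3 = -5 → (-4,-5,3)
replace slot 3: 2·((-4)+(-5)) − 3 = -21 → (-4,-5,-21)

-4,-5,-21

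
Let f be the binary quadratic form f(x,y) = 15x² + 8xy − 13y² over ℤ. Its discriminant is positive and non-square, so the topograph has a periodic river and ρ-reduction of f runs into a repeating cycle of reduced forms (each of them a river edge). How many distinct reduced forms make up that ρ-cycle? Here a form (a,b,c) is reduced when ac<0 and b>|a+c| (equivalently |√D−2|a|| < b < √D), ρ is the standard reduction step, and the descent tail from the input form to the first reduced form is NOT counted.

D = 844, ⌊√D⌋ = 29
river: ρ → (-13,18,10)
river: ρ → (10,22,-9)
river: ρ → (-9,14,18)
river: ρ → (18,22,-5)
river: ρ → (-5,28,3)
river: ρ → (3,26,-14)
river: ρ → (-14,2,15)
river: ρ → (15,28,-1)
river: ρ → (-1,28,15)
river: ρ → (15,2,-14)
river: ρ → (-14,26,3)
river: ρ → (3,28,-5)
river: ρ → (-5,22,18)
river: ρ → (18,14,-9)
river: ρ → (-9,22,10)
river: ρ → (10,18,-13)
river: ρ → (-13,8,15)
river: ρ → (15,22,-6)
river: ρ → (-6,26,7)
river: ρ → (7,16,-21)
river: ρ → (-21,26,2)
river: ρ → (2,26,-21)
river: ρ → (-21,16,7)
river: ρ → (7,26,-6)
river: ρ → (-6,22,15)
river: ρ → (15,8,-13)
ρ-cycle length = 26 (tail of 0 descent steps not counted)

26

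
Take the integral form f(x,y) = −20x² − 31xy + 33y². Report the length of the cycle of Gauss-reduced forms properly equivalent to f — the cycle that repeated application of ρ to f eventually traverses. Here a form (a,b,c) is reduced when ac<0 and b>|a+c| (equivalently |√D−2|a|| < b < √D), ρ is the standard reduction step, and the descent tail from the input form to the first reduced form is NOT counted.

D = 3601, ⌊√D⌋ = 60
descent: ρ → (33,31,-20)  [lands on river]
river: ρ → (-20,49,15)
river: ρ → (15,41,-32)
river: ρ → (-32,23,24)
river: ρ → (24,25,-31)
river: ρ → (-31,37,18)
river: ρ → (18,35,-33)
river: ρ → (-33,31,20)
river: ρ → (20,49,-15)
river: ρ → (-15,41,32)
river: ρ → (32,23,-24)
river: ρ → (-24,25,31)
river: ρ → (31,37,-18)
river: ρ → (-18,35,33)
ρ-cycle length = 14 (tail of 1 descent step not counted)

14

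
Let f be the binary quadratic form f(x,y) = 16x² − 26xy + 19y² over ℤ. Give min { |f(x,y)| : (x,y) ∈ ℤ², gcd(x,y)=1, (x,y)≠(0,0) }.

translate: b→6 (≡-26 mod 32), so (16,-26,19)→(16,6,9)
flip: (16,6,9)→(9,-6,16)
reduced (well bottom): (9,-6,16) with a≤c, −a<b≤a
well minimum = a = 9

9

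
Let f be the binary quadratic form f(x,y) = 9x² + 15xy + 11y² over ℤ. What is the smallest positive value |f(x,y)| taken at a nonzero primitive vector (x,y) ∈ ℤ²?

translate: b→-3 (≡15 mod 18), so (9,15,11)→(9,-3,5)
flip: (9,-3,5)→(5,3,9)
reduced (well bottom): (5,3,9) with a≤c, −a<b≤a
well minimum = a = 5

5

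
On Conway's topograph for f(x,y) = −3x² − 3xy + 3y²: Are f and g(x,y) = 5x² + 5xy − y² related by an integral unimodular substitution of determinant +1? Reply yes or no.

D₁ = 45, D₂ = 45
river cycle of f (length 2): (3, 3, -3), (-3, 3, 3)
river cycle of g (length 2): (-1, 5, 5), (5, 5, -1)
cycles differ ⇒ inequivalent

no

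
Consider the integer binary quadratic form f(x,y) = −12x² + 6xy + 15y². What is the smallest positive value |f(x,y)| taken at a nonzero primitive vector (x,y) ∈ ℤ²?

river: ρ → (15,24,-3)
river: ρ → (-3,24,15)
river: ρ → (15,6,-12)
river: ρ → (-12,18,9)
river: ρ → (9,18,-12)
river: ρ → (-12,6,15)
closes: descent 0, river 6
min |a| on river = 3

3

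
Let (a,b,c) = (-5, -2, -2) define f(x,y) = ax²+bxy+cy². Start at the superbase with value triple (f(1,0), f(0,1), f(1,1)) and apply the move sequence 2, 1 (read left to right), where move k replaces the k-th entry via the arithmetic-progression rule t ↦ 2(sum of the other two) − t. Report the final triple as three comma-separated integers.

start (-5,-2,-9) = (f(1,0),f(0,1),f(1,1))
replace slot 2: 2·((-5)+(-9)) − (-2) = -26 → (-5,-26,-9)
replace slot 1: 2·((-26)+(-9)) − (-5) = -65 → (-65,-26,-9)

-65,-26,-9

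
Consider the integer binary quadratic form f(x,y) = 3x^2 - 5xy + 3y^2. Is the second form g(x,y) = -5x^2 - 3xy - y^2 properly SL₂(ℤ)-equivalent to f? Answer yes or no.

D₁ = -11, D₂ = -11
f: translate: b→1 (≡-5 mod 6), so (3,-5,3)→(3,1,1)
f: flip: (3,1,1)→(1,-1,3)
f: translate: b→1 (≡-1 mod 2), so (1,-1,3)→(1,1,3)
f: reduced (well bottom): (1,1,3) with a≤c, −a<b≤a
g is negative-definite; reduce −g:
−g: flip: (5,3,1)→(1,-3,5)
−g: translate: b→1 (≡-3 mod 2), so (1,-3,5)→(1,1,3)
−g: reduced (well bottom): (1,1,3) with a≤c, −a<b≤a
flip sign back: reduced form of g is (-1,-1,-3)
reduced forms (1, 1, 3) vs (-1, -1, -3) ⇒ inequivalent

no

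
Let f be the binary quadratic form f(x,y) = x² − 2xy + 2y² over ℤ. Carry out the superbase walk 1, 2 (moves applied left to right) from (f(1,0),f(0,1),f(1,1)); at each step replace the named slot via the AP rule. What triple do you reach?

start (1,2,1) = (f(1,0),f(0,1),f(1,1))
replace slot 1: 2·(2+1) − 1 = 5 → (5,2,1)
replace slot 2: 2·(5+1) − 2 = 10 → (5,10,1)

5,10,1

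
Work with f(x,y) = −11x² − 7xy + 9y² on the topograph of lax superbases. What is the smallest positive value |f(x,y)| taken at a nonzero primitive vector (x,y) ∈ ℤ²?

descent: ρ → (9,7,-11)  [lands on river]
river: ρ → (-11,15,5)
river: ρ → (5,15,-11)
river: ρ → (-11,7,9)
river: ρ → (9,11,-9)
river: ρ → (-9,7,11)
river: ρ → (11,15,-5)
river: ρ → (-5,15,11)
river: ρ → (11,7,-9)
river: ρ → (-9,11,9)
closes: descent 1, river 10
min |a| on river = 5

5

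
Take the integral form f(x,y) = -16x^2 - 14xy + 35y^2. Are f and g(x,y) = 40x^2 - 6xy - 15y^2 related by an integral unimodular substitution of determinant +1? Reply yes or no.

D₁ = 2436, D₂ = 2436
river cycle of f (length 12): (-16, 18, 33), (33, 48, -1), (-1, 48, 33), (33, 18, -16), (-16, 46, 5), (5, 44, -25), (-25, 6, 24), (24, 42, -7), (-7, 42, 24), (24, 6, -25), … (2 more)
river cycle of g (length 12): (-15, 36, 19), (19, 40, -11), (-11, 48, 3), (3, 48, -11), (-11, 40, 19), (19, 36, -15), (-15, 24, 31), (31, 38, -8), (-8, 42, 21), (21, 42, -8), … (2 more)
cycles differ ⇒ inequivalent

no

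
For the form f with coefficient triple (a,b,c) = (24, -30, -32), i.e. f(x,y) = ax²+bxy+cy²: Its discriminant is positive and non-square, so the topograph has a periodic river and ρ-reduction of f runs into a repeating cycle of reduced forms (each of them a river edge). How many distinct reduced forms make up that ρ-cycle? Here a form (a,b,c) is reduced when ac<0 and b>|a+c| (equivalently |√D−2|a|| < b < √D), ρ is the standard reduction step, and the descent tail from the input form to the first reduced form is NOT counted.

D = 3972, ⌊√D⌋ = 63
descent: ρ → (-32,30,24)  [lands on river]
river: ρ → (24,18,-38)
river: ρ → (-38,58,4)
river: ρ → (4,62,-8)
river: ρ → (-8,50,46)
river: ρ → (46,42,-12)
river: ρ → (-12,54,22)
river: ρ → (22,34,-32)
ρ-cycle length = 8 (tail of 1 descent step not counted)

8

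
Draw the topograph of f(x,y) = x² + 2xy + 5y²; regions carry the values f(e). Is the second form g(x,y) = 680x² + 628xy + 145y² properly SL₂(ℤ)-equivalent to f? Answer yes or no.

D₁ = -16, D₂ = -16
f: translate: b→0 (≡2 mod 2), so (1,2,5)→(1,0,4)
f: reduced (well bottom): (1,0,4) with a≤c, −a<b≤a
g: flip: (680,628,145)→(145,-628,680)
g: translate: b→-48 (≡-628 mod 290), so (145,-628,680)→(145,-48,4)
g: flip: (145,-48,4)→(4,48,145)
g: translate: b→0 (≡48 mod 8), so (4,48,145)→(4,0,1)
g: flip: (4,0,1)→(1,0,4)
g: reduced (well bottom): (1,0,4) with a≤c, −a<b≤a
reduced forms (1, 0, 4) vs (1, 0, 4) ⇒ equivalent

yes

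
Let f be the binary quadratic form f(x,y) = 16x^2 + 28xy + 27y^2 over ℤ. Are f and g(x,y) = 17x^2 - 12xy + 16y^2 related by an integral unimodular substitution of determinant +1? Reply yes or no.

D₁ = -944, D₂ = -944
f: translate: b→-4 (≡28 mod 32), so (16,28,27)→(16,-4,15)
f: flip: (16,-4,15)→(15,4,16)
f: reduced (well bottom): (15,4,16) with a≤c, −a<b≤a
g: flip: (17,-12,16)→(16,12,17)
g: reduced (well bottom): (16,12,17) with a≤c, −a<b≤a
reduced forms (15, 4, 16) vs (16, 12, 17) ⇒ inequivalent

no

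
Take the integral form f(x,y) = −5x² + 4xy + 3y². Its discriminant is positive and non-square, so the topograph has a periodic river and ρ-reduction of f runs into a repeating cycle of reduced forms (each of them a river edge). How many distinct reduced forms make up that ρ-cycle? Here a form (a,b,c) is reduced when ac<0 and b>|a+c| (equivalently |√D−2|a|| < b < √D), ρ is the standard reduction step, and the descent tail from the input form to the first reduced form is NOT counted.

D = 76, ⌊√D⌋ = 8
river: ρ → (3,8,-1)
river: ρ → (-1,8,3)
river: ρ → (3,4,-5)
river: ρ → (-5,6,2)
river: ρ → (2,6,-5)
river: ρ → (-5,4,3)
ρ-cycle length = 6 (tail of 0 descent steps not counted)

6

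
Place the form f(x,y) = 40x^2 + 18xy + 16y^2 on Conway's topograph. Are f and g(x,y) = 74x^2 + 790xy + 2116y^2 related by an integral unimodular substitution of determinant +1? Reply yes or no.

D₁ = -2236, D₂ = -2236
f: flip: (40,18,16)→(16,-18,40)
f: translate: b→14 (≡-18 mod 32), so (16,-18,40)→(16,14,38)
f: reduced (well bottom): (16,14,38) with a≤c, −a<b≤a
g: translate: b→50 (≡790 mod 148), so (74,790,2116)→(74,50,16)
g: flip: (74,50,16)→(16,-50,74)
g: translate: b→14 (≡-50 mod 32), so (16,-50,74)→(16,14,38)
g: reduced (well bottom): (16,14,38) with a≤c, −a<b≤a
reduced forms (16, 14, 38) vs (16, 14, 38) ⇒ equivalent

yes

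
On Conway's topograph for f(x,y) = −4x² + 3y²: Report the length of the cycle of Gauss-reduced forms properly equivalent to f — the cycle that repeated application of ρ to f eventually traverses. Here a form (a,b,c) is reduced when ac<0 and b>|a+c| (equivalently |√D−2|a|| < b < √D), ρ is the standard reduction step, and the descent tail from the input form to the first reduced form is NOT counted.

D = 48, ⌊√D⌋ = 6
descent: ρ → (3,6,-1)  [lands on river]
river: ρ → (-1,6,3)
ρ-cycle length = 2 (tail of 1 descent step not counted)

2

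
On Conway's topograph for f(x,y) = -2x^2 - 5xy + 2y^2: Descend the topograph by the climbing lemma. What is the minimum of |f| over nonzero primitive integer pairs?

descent: ρ → (2,5,-2)  [lands on river]
river: ρ → (-2,3,4)
river: ρ → (4,5,-1)
river: ρ → (-1,5,4)
river: ρ → (4,3,-2)
river: ρ → (-2,5,2)
river: ρ → (2,3,-4)
river: ρ → (-4,5,1)
river: ρ → (1,5,-4)
river: ρ → (-4,3,2)
closes: descent 1, river 10
min |a| on river = 1

1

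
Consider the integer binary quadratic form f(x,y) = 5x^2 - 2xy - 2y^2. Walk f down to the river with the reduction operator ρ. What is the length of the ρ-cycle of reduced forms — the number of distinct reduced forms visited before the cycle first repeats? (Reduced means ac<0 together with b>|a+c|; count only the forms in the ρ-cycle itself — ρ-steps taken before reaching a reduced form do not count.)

D = 44, ⌊√D⌋ = 6
descent: ρ → (-2,6,1)  [lands on river]
river: ρ → (1,6,-2)
ρ-cycle length = 2 (tail of 1 descent step not counted)

2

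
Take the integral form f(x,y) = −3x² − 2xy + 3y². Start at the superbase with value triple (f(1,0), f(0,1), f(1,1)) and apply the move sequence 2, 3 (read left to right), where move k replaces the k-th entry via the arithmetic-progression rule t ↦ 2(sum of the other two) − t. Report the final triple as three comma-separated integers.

start (-3,3,-2) = (f(1,0),f(0,1),f(1,1))
replace slot 2: 2·((-3)+(-2)) − 3 = -13 → (-3,-13,-2)
replace slot 3: 2·((-3)+(-13)) − (-2) = -30 → (-3,-13,-30)

-3,-13,-30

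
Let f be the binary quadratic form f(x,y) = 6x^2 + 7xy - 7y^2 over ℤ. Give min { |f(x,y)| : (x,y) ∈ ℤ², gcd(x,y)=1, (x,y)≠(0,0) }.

river: ρ → (-7,7,6)
river: ρ → (6,5,-8)
river: ρ → (-8,11,3)
river: ρ → (3,13,-4)
river: ρ → (-4,11,6)
river: ρ → (6,13,-2)
river: ρ → (-2,11,12)
river: ρ → (12,13,-1)
river: ρ → (-1,13,12)
river: ρ → (12,11,-2)
river: ρ → (-2,13,6)
river: ρ → (6,11,-4)
river: ρ → (-4,13,3)
river: ρ → (3,11,-8)
river: ρ → (-8,5,6)
river: ρ → (6,7,-7)
closes: descent 0, river 16
min |a| on river = 1

1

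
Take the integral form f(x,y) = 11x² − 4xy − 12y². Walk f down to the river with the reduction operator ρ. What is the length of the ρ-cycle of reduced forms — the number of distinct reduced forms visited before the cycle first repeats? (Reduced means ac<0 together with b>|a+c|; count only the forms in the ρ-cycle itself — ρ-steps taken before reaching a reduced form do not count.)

D = 544, ⌊√D⌋ = 23
descent: ρ → (-12,4,11)  [lands on river]
river: ρ → (11,18,-5)
river: ρ → (-5,22,3)
river: ρ → (3,20,-12)
ρ-cycle length = 4 (tail of 1 descent step not counted)

4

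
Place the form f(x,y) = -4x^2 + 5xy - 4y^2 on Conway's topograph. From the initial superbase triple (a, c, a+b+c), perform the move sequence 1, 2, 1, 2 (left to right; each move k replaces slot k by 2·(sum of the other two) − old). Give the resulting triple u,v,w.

start (-4,-4,-3) = (f(1,0),f(0,1),f(1,1))
replace slot 1: 2·((-4)+(-3)) − (-4) = -10 → (-10,-4,-3)
replace slot 2: 2·((-10)+(-3)) − (-4) = -22 → (-10,-22,-3)
replace slot 1: 2·((-22)+(-3)) − (-10) = -40 → (-40,-22,-3)
replace slot 2: 2·((-40)+(-3)) − (-22) = -64 → (-40,-64,-3)

-40,-64,-3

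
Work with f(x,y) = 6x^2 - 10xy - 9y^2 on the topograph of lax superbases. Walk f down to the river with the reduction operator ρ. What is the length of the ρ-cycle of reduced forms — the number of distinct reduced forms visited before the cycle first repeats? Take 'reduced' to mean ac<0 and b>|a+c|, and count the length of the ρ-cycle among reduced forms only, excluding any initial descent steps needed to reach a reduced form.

D = 316, ⌊√D⌋ = 17
descent: ρ → (-9,10,6)  [lands on river]
river: ρ → (6,14,-5)
river: ρ → (-5,16,3)
river: ρ → (3,14,-10)
river: ρ → (-10,6,7)
river: ρ → (7,8,-9)
ρ-cycle length = 6 (tail of 1 descent step not counted)

6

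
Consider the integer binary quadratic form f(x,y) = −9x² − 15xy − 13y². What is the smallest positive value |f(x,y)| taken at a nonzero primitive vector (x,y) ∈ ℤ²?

translate: b→-3 (≡15 mod 18), so (9,15,13)→(9,-3,7)
flip: (9,-3,7)→(7,3,9)
reduced (well bottom): (7,3,9) with a≤c, −a<b≤a
well minimum |f| = |-7| = 7 (negative-definite)

7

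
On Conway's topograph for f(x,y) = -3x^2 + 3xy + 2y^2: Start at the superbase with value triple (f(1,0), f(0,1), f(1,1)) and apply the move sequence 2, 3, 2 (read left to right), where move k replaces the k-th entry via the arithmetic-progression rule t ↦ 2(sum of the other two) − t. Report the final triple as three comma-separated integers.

start (-3,2,2) = (f(1,0),f(0,1),f(1,1))
replace slot 2: 2·((-3)+2) − 2 = -4 → (-3,-4,2)
replace slot 3: 2·((-3)+(-4)) − 2 = -16 → (-3,-4,-16)
replace slot 2: 2·((-3)+(-16)) − (-4) = -34 → (-3,-34,-16)

-3,-34,-16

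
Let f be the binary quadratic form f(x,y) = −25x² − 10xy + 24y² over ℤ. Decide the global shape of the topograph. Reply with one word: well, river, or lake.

D = b²−4ac = (-10)² − 4·(-25)·24 = 2500
D = 50² is a perfect square ⇒ form factors over ℤ ⇒ lakes

lake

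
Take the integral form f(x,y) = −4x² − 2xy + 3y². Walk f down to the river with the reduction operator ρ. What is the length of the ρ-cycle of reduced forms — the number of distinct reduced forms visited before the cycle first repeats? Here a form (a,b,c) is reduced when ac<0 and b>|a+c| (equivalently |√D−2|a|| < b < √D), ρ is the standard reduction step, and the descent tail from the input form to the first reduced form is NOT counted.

D = 52, ⌊√D⌋ = 7
descent: ρ → (3,2,-4)  [lands on river]
river: ρ → (-4,6,1)
river: ρ → (1,6,-4)
river: ρ → (-4,2,3)
river: ρ → (3,4,-3)
river: ρ → (-3,2,4)
river: ρ → (4,6,-1)
river: ρ → (-1,6,4)
river: ρ → (4,2,-3)
river: ρ → (-3,4,3)
ρ-cycle length = 10 (tail of 1 descent step not counted)

10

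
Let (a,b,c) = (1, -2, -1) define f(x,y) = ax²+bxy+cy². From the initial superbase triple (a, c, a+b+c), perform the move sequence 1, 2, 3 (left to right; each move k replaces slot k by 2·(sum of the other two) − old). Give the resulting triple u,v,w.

start (1,-1,-2) = (f(1,0),f(0,1),f(1,1))
replace slot 1: 2·((-1)+(-2)) − 1 = -7 → (-7,-1,-2)
replace slot 2: 2·((-7)+(-2)) − (-1) = -17 → (-7,-17,-2)
replace slot 3: 2·((-7)+(-17)) − (-2) = -46 → (-7,-17,-46)

-7,-17,-46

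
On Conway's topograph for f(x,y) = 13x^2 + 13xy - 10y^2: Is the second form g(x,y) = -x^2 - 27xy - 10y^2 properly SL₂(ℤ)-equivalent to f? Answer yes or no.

D₁ = 689, D₂ = 689
river cycle of f (length 6): (-10, 7, 16), (16, 25, -1), (-1, 25, 16), (16, 7, -10), (-10, 13, 13), (13, 13, -10)
river cycle of g (length 6): (-10, 7, 16), (16, 25, -1), (-1, 25, 16), (16, 7, -10), (-10, 13, 13), (13, 13, -10)
cycles coincide ⇒ equivalent

yes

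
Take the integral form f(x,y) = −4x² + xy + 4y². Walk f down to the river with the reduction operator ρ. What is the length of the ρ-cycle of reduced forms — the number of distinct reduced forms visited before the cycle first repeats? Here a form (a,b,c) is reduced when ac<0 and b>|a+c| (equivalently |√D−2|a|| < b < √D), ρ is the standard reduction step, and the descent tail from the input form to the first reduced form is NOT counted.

D = 65, ⌊√D⌋ = 8
river: ρ → (4,7,-1)
river: ρ → (-1,7,4)
river: ρ → (4,1,-4)
river: ρ → (-4,7,1)
river: ρ → (1,7,-4)
river: ρ → (-4,1,4)
ρ-cycle length = 6 (tail of 0 descent steps not counted)

6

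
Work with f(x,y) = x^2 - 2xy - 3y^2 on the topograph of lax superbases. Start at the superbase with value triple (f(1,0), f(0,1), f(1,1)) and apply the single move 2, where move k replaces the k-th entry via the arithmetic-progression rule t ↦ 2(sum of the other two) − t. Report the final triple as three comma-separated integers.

start (1,-3,-4) = (f(1,0),f(0,1),f(1,1))
replace slot 2: 2·(1+(-4)) − (-3) = -3 → (1,-3,-4)

1,-3,-4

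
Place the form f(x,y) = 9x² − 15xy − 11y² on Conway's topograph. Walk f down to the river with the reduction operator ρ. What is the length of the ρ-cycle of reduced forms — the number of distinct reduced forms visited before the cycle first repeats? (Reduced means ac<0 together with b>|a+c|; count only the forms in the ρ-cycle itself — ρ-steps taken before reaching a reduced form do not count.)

D = 621, ⌊√D⌋ = 24
descent: ρ → (-11,15,9)  [lands on river]
river: ρ → (9,21,-5)
river: ρ → (-5,19,13)
river: ρ → (13,7,-11)
ρ-cycle length = 4 (tail of 1 descent step not counted)

4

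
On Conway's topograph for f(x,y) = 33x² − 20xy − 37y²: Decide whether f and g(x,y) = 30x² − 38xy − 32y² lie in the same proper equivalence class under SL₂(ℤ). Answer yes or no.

D₁ = 5284, D₂ = 5284
river cycle of f (length 90): (-37, 20, 33), (33, 46, -24), (-24, 50, 29), (29, 66, -8), (-8, 62, 45), (45, 28, -25), (-25, 72, 1), (1, 72, -25), (-25, 28, 45), (45, 62, -8), … (80 more)
river cycle of g (length 102): (-32, 38, 30), (30, 22, -40), (-40, 58, 12), (12, 62, -30), (-30, 58, 16), (16, 70, -6), (-6, 62, 60), (60, 58, -8), (-8, 70, 12), (12, 50, -58), … (92 more)
cycles differ ⇒ inequivalent

no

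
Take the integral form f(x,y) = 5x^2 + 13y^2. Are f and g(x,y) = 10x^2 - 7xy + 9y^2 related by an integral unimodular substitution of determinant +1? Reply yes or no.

D₁ = -260, D₂ = -311
discriminants differ ⇒ not SL₂(ℤ)-equivalent

no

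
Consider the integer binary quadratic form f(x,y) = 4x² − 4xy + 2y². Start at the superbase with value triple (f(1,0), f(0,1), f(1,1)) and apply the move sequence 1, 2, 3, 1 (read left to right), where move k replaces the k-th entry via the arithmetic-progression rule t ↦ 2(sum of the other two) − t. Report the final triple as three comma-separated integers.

start (4,2,2) = (f(1,0),f(0,1),f(1,1))
replace slot 1: 2·(2+2) − 4 = 4 → (4,2,2)
replace slot 2: 2·(4+2) − 2 = 10 → (4,10,2)
replace slot 3: 2·(4+10) − 2 = 26 → (4,10,26)
replace slot 1: 2·(10+26) − 4 = 68 → (68,10,26)

68,10,26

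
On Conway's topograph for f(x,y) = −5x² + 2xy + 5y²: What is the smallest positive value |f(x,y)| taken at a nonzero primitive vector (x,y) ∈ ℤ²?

river: ρ → (5,8,-2)
river: ρ → (-2,8,5)
river: ρ → (5,2,-5)
river: ρ → (-5,8,2)
river: ρ → (2,8,-5)
river: ρ → (-5,2,5)
closes: descent 0, river 6
min |a| on river = 2

2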